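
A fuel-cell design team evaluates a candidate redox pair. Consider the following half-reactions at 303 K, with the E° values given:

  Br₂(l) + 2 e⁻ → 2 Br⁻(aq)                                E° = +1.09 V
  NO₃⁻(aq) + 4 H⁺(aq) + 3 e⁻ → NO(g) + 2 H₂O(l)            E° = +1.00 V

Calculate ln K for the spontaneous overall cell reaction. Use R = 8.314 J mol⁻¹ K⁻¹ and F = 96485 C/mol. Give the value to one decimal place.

20.7

Cathode: Br₂/Br⁻; anode: NO₃⁻/NO. E°cell = (+1.09) − (+1.00) = +0.09 V, with n = 6.
ΔG° = −nFE° = −RT ln K, so ln K = nFE°/(RT) = (6)(96485)(+0.09) / ((8.314)(303)) = 20.682.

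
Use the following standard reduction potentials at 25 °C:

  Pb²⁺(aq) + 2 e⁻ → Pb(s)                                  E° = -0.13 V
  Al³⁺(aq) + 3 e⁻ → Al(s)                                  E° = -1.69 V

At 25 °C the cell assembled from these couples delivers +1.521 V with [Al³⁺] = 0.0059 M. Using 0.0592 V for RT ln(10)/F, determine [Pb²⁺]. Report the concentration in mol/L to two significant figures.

0.0016 M

Pb²⁺/Pb is the cathode, Al³⁺/Al the anode: E°cell = +1.56 V, n = 6.
Overall reaction: 3 Pb²⁺(aq) + 2 Al(s) → 3 Pb(s) + 2 Al³⁺(aq); Q = [Al³⁺]^2/[Pb²⁺]^3.
From E = E° − (0.0592/n) log Q: log Q = (E° − E)·n/0.0592 = (+1.56 − (+1.521))·6/0.0592 = 3.9527.
So 3·log[Pb²⁺] = 2·log(0.0059) − log Q = -4.4583 − (3.9527) = -8.4110; log[Pb²⁺] = -8.4110 / 3 = -2.8037; [Pb²⁺] = 10^(-2.8037) ≈ 0.0016 M.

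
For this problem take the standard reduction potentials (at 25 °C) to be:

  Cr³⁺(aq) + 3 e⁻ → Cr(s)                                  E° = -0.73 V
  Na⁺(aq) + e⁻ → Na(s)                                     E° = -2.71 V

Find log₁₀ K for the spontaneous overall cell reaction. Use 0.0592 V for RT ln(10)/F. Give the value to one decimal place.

100.3

Cathode: Cr³⁺/Cr; anode: Na⁺/Na. E°cell = +1.98 V, n = 3.
log K = nE°cell / 0.0592 = (3)(+1.98) / 0.0592 = 100.3.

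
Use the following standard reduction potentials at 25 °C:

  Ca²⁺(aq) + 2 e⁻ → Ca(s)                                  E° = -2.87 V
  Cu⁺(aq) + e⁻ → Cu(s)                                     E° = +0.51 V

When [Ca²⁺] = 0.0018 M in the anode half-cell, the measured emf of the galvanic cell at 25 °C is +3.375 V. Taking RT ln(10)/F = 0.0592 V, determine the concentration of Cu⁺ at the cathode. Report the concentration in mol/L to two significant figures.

0.035 M

Cu⁺/Cu is the cathode, Ca²⁺/Ca the anode: E°cell = +3.38 V, n = 2.
Overall reaction: 2 Cu⁺(aq) + Ca(s) → 2 Cu(s) + Ca²⁺(aq); Q = [Ca²⁺]^1/[Cu⁺]^2.
From E = E° − (0.0592/n) log Q: log Q = (E° − E)·n/0.0592 = (+3.38 − (+3.375))·2/0.0592 = 0.1689.
So 2·log[Cu⁺] = 1·log(0.0018) − log Q = -2.7447 − (0.1689) = -2.9136; log[Cu⁺] = -2.9136 / 2 = -1.4568; [Cu⁺] = 10^(-1.4568) ≈ 0.035 M.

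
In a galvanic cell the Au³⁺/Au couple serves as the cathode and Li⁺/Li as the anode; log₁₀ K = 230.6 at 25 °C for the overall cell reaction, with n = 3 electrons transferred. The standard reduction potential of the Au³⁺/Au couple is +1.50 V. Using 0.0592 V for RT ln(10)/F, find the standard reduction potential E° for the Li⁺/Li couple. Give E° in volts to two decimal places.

-3.05 V

E°cell = (0.0592/n)·log K = (0.0592/3)(230.6) = +4.551 V.
Since Au³⁺/Au is the cathode and Li⁺/Li the anode, E°cell = E°(Au³⁺/Au) − E°(Li⁺/Li).
So E°(Li⁺/Li) = E°(Au³⁺/Au) − E°cell = (+1.50) − (+4.551) = -3.05 V.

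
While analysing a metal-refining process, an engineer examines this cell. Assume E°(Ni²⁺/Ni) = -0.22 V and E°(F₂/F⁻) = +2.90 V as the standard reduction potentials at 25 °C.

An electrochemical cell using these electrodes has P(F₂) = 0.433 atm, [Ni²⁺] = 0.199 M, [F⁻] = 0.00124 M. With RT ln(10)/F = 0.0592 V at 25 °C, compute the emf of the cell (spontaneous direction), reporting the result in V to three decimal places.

F₂/F⁻ is the cathode (higher E°), Ni²⁺/Ni the anode: E°cell = +2.90 − (-0.22) = +3.12 V, n = 2.
Overall: F₂(g) + Ni(s) → 2 F⁻(aq) + Ni²⁺(aq)
Q = [F⁻]^2·[Ni²⁺] / (P(F₂)); log Q = -6.151.
E = E° − (0.0592/n) log Q = +3.12 − (0.0592/2)(-6.151) = +3.302 V.

+3.302 V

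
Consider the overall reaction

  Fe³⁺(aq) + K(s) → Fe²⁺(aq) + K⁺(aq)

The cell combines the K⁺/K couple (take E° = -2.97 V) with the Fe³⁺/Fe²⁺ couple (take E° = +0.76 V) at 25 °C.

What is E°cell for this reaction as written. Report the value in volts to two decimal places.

+3.73 V

The Fe³⁺/Fe²⁺ couple has the higher reduction potential, so it is the cathode; K⁺/K is oxidised at the anode.
E°cell = E°(cathode) − E°(anode) = (+0.76) − (-2.97) = +3.73 V.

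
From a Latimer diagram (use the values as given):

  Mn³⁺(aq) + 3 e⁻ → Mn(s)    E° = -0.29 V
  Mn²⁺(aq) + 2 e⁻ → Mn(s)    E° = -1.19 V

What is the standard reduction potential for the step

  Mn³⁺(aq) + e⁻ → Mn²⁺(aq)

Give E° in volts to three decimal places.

Sequential free energies add, so n₃E°₃ = n₁E°₁ + n₂E°₂.
With n₃ = 3, and the known step contributing 2×(-1.19) V, the unknown satisfies 1·E° = 3×(-0.29) − 2×(-1.19) = +1.510.
E° = +1.510 / 1 = +1.510 V.

+1.510 V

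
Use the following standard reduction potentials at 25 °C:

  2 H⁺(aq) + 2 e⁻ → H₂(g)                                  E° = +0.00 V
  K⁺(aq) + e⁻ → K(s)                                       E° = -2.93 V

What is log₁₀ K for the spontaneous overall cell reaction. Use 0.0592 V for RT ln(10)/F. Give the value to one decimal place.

Cathode: H⁺/H₂; anode: K⁺/K. E°cell = +2.93 V, n = 2.
log K = nE°cell / 0.0592 = (2)(+2.93) / 0.0592 = 99.0.

99.0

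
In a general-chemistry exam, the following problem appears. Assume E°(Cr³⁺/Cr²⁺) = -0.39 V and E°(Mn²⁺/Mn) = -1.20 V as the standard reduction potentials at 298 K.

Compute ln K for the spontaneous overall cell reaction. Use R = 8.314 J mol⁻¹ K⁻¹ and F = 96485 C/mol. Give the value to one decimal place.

Cathode: Cr³⁺/Cr²⁺; anode: Mn²⁺/Mn. E°cell = (-0.39) − (-1.20) = +0.81 V, with n = 2.
ΔG° = −nFE° = −RT ln K, so ln K = nFE°/(RT) = (2)(96485)(+0.81) / ((8.314)(298)) = 63.088.

63.1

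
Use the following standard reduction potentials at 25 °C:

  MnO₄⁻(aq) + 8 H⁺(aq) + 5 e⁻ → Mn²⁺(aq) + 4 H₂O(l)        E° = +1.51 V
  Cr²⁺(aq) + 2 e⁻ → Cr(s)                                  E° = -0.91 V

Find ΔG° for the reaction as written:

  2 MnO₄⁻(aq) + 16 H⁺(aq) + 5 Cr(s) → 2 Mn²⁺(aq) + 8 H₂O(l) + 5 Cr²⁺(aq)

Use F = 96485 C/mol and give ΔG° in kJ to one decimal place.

-2334.9 kJ

As written, MnO₄⁻/Mn²⁺ is reduced (cathode) and Cr²⁺/Cr is oxidised (anode), so E°cell = (+1.51) − (-0.91) = +2.42 V.
Balancing electrons gives n = 10.
ΔG° = −nFE° = −(10)(96485)(+2.42) = -2,334,937 J = -2334.9 kJ.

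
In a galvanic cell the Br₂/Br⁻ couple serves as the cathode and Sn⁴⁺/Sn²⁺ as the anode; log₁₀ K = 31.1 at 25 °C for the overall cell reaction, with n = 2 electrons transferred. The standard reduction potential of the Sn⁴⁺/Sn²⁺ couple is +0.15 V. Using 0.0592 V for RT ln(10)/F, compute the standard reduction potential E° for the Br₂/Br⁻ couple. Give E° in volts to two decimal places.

+1.07 V

E°cell = (0.0592/n)·log K = (0.0592/2)(31.1) = +0.921 V.
Since Br₂/Br⁻ is the cathode and Sn⁴⁺/Sn²⁺ the anode, E°cell = E°(Br₂/Br⁻) − E°(Sn⁴⁺/Sn²⁺).
So E°(Br₂/Br⁻) = E°cell + E°(Sn⁴⁺/Sn²⁺) = +0.921 + (+0.15) = +1.07 V.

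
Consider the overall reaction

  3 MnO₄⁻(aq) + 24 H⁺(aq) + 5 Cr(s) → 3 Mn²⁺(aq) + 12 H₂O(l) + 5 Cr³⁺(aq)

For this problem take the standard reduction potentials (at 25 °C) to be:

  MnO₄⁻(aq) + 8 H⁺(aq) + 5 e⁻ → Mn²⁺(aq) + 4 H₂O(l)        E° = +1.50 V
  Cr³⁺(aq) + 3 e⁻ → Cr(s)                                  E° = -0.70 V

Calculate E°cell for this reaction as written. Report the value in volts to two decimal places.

+2.20 V

The MnO₄⁻/Mn²⁺ couple has the higher reduction potential, so it is the cathode; Cr³⁺/Cr is oxidised at the anode.
E°cell = E°(cathode) − E°(anode) = (+1.50) − (-0.70) = +2.20 V.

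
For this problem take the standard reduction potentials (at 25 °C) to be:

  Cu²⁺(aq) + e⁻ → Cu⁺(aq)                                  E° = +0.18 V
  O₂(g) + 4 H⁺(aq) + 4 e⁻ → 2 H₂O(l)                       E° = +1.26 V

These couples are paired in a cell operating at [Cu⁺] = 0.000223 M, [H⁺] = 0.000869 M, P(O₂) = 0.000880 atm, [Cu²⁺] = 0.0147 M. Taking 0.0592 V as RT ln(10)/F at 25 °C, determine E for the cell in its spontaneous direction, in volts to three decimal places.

+0.746 V

O₂/H₂O is the cathode (higher E°), Cu²⁺/Cu⁺ the anode: E°cell = +1.26 − (+0.18) = +1.08 V, n = 4.
Overall: O₂(g) + 4 H⁺(aq) + 4 Cu⁺(aq) → 2 H₂O(l) + 4 Cu²⁺(aq)
Q = [Cu²⁺]^4 / (P(O₂)·[H⁺]^4·[Cu⁺]^4); log Q = 22.575.
E = E° − (0.0592/n) log Q = +1.08 − (0.0592/4)(22.575) = +0.746 V.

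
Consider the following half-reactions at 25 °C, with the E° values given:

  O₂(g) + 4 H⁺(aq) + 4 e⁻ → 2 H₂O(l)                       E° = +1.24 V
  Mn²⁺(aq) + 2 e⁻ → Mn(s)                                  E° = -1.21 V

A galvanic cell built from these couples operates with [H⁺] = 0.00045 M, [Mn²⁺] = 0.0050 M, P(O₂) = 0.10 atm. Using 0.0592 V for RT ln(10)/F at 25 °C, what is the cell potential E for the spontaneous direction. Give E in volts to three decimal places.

+2.305 V

O₂/H₂O is the cathode (higher E°), Mn²⁺/Mn the anode: E°cell = +1.24 − (-1.21) = +2.45 V, n = 4.
Overall: O₂(g) + 4 H⁺(aq) + 2 Mn(s) → 2 H₂O(l) + 2 Mn²⁺(aq)
Q = [Mn²⁺]^2 / (P(O₂)·[H⁺]^4); log Q = 9.785.
E = E° − (0.0592/n) log Q = +2.45 − (0.0592/4)(9.785) = +2.305 V.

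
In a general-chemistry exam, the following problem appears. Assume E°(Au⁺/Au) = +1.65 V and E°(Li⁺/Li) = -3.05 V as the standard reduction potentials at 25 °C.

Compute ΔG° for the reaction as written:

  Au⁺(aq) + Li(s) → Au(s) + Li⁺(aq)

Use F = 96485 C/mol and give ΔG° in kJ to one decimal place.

As written, Au⁺/Au is reduced (cathode) and Li⁺/Li is oxidised (anode), so E°cell = (+1.65) − (-3.05) = +4.70 V.
Balancing electrons gives n = 1.
ΔG° = −nFE° = −(1)(96485)(+4.70) = -453,480 J = -453.5 kJ.

-453.5 kJ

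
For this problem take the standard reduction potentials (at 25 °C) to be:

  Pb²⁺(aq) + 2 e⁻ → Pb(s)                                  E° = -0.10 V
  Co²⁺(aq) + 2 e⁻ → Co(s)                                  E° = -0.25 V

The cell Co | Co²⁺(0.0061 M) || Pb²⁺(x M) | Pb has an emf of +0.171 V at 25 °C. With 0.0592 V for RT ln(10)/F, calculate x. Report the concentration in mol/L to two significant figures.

0.031 M

Pb²⁺/Pb is the cathode, Co²⁺/Co the anode: E°cell = +0.15 V, n = 2.
Overall reaction: Pb²⁺(aq) + Co(s) → Pb(s) + Co²⁺(aq); Q = [Co²⁺]^1/[Pb²⁺]^1.
From E = E° − (0.0592/n) log Q: log Q = (E° − E)·n/0.0592 = (+0.15 − (+0.171))·2/0.0592 = -0.7095.
So 1·log[Pb²⁺] = 1·log(0.0061) − log Q = -2.2147 − (-0.7095) = -1.5052; [Pb²⁺] = 10^(-1.5052) ≈ 0.031 M.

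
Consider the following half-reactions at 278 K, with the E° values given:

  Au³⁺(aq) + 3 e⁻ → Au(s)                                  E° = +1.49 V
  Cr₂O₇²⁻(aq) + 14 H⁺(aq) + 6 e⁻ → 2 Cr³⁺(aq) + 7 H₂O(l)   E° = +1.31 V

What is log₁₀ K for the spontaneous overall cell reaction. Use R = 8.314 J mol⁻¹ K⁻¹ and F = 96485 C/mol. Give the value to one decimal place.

Cathode: Au³⁺/Au; anode: Cr₂O₇²⁻/Cr³⁺. E°cell = (+1.49) − (+1.31) = +0.18 V, with n = 6.
ΔG° = −nFE° = −RT ln K, so ln K = nFE°/(RT) = (6)(96485)(+0.18) / ((8.314)(278)) = 45.085.
log₁₀ K = 45.085 / ln 10 = 19.6.

19.6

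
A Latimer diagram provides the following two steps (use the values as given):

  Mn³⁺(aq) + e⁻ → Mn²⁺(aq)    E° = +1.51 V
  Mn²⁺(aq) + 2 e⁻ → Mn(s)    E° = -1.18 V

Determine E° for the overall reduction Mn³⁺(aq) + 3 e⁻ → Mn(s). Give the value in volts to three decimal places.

Standard free energies of sequential steps add: ΔG°₃ = ΔG°₁ + ΔG°₂, so n₃E°₃ = n₁E°₁ + n₂E°₂.
E°₃ = (1×+1.51 + 2×-1.18) / 3 = (-0.850) / 3 = -0.283 V.
Simply averaging or adding the two E° values would be wrong; the electron-weighted sum is required.

-0.283 V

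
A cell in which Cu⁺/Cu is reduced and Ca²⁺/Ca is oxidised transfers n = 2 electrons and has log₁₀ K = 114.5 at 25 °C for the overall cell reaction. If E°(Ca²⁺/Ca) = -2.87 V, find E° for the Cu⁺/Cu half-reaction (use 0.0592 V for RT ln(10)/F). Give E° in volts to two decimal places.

E°cell = (0.0592/n)·log K = (0.0592/2)(114.5) = +3.389 V.
Since Cu⁺/Cu is the cathode and Ca²⁺/Ca the anode, E°cell = E°(Cu⁺/Cu) − E°(Ca²⁺/Ca).
So E°(Cu⁺/Cu) = E°cell + E°(Ca²⁺/Ca) = +3.389 + (-2.87) = +0.52 V.

+0.52 V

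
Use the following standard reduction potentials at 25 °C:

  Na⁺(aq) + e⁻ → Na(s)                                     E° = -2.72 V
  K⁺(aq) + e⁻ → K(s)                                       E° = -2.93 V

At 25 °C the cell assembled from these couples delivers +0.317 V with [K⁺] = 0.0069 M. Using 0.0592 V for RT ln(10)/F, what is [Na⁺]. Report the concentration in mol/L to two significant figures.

0.44 M

Na⁺/Na is the cathode, K⁺/K the anode: E°cell = +0.21 V, n = 1.
Overall reaction: Na⁺(aq) + K(s) → Na(s) + K⁺(aq); Q = [K⁺]^1/[Na⁺]^1.
From E = E° − (0.0592/n) log Q: log Q = (E° − E)·n/0.0592 = (+0.21 − (+0.317))·1/0.0592 = -1.8074.
So 1·log[Na⁺] = 1·log(0.0069) − log Q = -2.1612 − (-1.8074) = -0.3538; [Na⁺] = 10^(-0.3538) ≈ 0.44 M.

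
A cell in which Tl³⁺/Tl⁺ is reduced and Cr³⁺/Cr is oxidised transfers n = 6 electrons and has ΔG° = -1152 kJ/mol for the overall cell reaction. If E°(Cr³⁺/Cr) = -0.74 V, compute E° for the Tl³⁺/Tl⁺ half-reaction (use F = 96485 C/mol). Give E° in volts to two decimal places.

E°cell = −ΔG°/(nF) = −(-1152×10³)/((6)(96485)) = +1.990 V.
Since Tl³⁺/Tl⁺ is the cathode and Cr³⁺/Cr the anode, E°cell = E°(Tl³⁺/Tl⁺) − E°(Cr³⁺/Cr).
So E°(Tl³⁺/Tl⁺) = E°cell + E°(Cr³⁺/Cr) = +1.990 + (-0.74) = +1.25 V.

+1.25 V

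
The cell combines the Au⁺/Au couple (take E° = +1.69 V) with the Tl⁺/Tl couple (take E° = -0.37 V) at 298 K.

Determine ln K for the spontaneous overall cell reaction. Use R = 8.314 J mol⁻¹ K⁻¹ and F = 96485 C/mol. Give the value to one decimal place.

80.2

Cathode: Au⁺/Au; anode: Tl⁺/Tl. E°cell = (+1.69) − (-0.37) = +2.06 V, with n = 1.
ΔG° = −nFE° = −RT ln K, so ln K = nFE°/(RT) = (1)(96485)(+2.06) / ((8.314)(298)) = 80.223.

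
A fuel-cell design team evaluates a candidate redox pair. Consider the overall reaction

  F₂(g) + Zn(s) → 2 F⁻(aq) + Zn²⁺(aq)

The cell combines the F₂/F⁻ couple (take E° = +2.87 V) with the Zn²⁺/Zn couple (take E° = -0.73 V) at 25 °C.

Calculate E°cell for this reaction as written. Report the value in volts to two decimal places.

+3.60 V

The F₂/F⁻ couple has the higher reduction potential, so it is the cathode; Zn²⁺/Zn is oxidised at the anode.
E°cell = E°(cathode) − E°(anode) = (+2.87) − (-0.73) = +3.60 V.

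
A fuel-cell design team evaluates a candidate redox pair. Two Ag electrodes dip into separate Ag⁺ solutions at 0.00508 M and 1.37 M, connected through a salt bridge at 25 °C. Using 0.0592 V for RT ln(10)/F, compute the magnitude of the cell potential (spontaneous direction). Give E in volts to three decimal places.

For a concentration cell E°cell = 0. The 1.37 M side is the cathode (reduction is favoured where [Ag⁺] is higher).
With n = 1, E = −(0.0592/1) log([Ag⁺]ₐₙ/[Ag⁺]꜀ₐₜ) = −(0.0592/1) log(0.00508/1.37) = −(0.0592/1)(-2.431) = +0.144 V.

+0.144 V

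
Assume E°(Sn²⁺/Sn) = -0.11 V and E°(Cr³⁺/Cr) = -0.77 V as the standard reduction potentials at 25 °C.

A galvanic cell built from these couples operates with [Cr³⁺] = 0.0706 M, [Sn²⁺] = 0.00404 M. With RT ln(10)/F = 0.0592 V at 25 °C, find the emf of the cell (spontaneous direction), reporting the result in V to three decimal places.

Sn²⁺/Sn is the cathode (higher E°), Cr³⁺/Cr the anode: E°cell = -0.11 − (-0.77) = +0.66 V, n = 6.
Overall: 3 Sn²⁺(aq) + 2 Cr(s) → 3 Sn(s) + 2 Cr³⁺(aq)
Q = [Cr³⁺]^2 / ([Sn²⁺]^3); log Q = 4.878.
E = E° − (0.0592/n) log Q = +0.66 − (0.0592/6)(4.878) = +0.612 V.

+0.612 V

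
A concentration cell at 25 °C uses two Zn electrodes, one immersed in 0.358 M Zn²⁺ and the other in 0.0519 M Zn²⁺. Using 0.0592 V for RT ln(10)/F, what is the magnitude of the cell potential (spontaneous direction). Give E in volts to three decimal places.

For a concentration cell E°cell = 0. The 0.358 M side is the cathode (reduction is favoured where [Zn²⁺] is higher).
With n = 2, E = −(0.0592/2) log([Zn²⁺]ₐₙ/[Zn²⁺]꜀ₐₜ) = −(0.0592/2) log(0.0519/0.358) = −(0.0592/2)(-0.839) = +0.025 V.

+0.025 V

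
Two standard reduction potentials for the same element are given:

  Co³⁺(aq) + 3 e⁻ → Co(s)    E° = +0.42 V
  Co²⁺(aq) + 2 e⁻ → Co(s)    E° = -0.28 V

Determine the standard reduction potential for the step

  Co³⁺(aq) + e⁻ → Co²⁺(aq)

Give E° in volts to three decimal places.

Sequential free energies add, so n₃E°₃ = n₁E°₁ + n₂E°₂.
With n₃ = 3, and the known step contributing 2×(-0.28) V, the unknown satisfies 1·E° = 3×(+0.42) − 2×(-0.28) = +1.820.
E° = +1.820 / 1 = +1.820 V.

+1.820 V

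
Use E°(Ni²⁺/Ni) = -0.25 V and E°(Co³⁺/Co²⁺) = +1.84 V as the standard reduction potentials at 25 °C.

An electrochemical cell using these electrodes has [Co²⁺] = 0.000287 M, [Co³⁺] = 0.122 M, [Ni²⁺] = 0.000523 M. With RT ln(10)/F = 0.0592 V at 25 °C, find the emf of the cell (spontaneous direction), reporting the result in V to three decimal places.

+2.343 V

Co³⁺/Co²⁺ is the cathode (higher E°), Ni²⁺/Ni the anode: E°cell = +1.84 − (-0.25) = +2.09 V, n = 2.
Overall: 2 Co³⁺(aq) + Ni(s) → 2 Co²⁺(aq) + Ni²⁺(aq)
Q = [Co²⁺]^2·[Ni²⁺] / ([Co³⁺]^2); log Q = -8.538.
E = E° − (0.0592/n) log Q = +2.09 − (0.0592/2)(-8.538) = +2.343 V.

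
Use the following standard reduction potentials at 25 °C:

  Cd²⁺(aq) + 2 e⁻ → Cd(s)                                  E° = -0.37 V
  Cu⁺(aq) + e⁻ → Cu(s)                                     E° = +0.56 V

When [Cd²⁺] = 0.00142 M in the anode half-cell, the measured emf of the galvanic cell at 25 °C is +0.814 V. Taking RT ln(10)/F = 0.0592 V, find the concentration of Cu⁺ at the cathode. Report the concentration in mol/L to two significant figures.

0.00041 M

Cu⁺/Cu is the cathode, Cd²⁺/Cd the anode: E°cell = +0.93 V, n = 2.
Overall reaction: 2 Cu⁺(aq) + Cd(s) → 2 Cu(s) + Cd²⁺(aq); Q = [Cd²⁺]^1/[Cu⁺]^2.
From E = E° − (0.0592/n) log Q: log Q = (E° − E)·n/0.0592 = (+0.93 − (+0.814))·2/0.0592 = 3.9189.
So 2·log[Cu⁺] = 1·log(0.00142) − log Q = -2.8477 − (3.9189) = -6.7666; log[Cu⁺] = -6.7666 / 2 = -3.3833; [Cu⁺] = 10^(-3.3833) ≈ 0.00041 M.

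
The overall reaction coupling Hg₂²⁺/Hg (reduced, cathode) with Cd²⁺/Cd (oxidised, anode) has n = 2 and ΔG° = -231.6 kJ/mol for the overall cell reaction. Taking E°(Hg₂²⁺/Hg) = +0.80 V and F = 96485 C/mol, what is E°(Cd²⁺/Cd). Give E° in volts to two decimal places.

-0.40 V

E°cell = −ΔG°/(nF) = −(-231.6×10³)/((2)(96485)) = +1.200 V.
Since Hg₂²⁺/Hg is the cathode and Cd²⁺/Cd the anode, E°cell = E°(Hg₂²⁺/Hg) − E°(Cd²⁺/Cd).
So E°(Cd²⁺/Cd) = E°(Hg₂²⁺/Hg) − E°cell = (+0.80) − (+1.200) = -0.40 V.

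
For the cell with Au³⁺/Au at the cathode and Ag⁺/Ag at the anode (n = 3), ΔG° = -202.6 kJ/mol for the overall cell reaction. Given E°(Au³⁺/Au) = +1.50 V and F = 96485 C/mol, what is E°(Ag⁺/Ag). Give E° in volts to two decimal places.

+0.80 V

E°cell = −ΔG°/(nF) = −(-202.6×10³)/((3)(96485)) = +0.700 V.
Since Au³⁺/Au is the cathode and Ag⁺/Ag the anode, E°cell = E°(Au³⁺/Au) − E°(Ag⁺/Ag).
So E°(Ag⁺/Ag) = E°(Au³⁺/Au) − E°cell = (+1.50) − (+0.700) = +0.80 V.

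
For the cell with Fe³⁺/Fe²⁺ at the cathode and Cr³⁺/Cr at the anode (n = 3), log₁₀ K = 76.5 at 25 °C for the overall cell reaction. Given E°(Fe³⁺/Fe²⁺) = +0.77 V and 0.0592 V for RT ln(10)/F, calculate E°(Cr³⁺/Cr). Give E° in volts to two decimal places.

E°cell = (0.0592/n)·log K = (0.0592/3)(76.5) = +1.510 V.
Since Fe³⁺/Fe²⁺ is the cathode and Cr³⁺/Cr the anode, E°cell = E°(Fe³⁺/Fe²⁺) − E°(Cr³⁺/Cr).
So E°(Cr³⁺/Cr) = E°(Fe³⁺/Fe²⁺) − E°cell = (+0.77) − (+1.510) = -0.74 V.

-0.74 V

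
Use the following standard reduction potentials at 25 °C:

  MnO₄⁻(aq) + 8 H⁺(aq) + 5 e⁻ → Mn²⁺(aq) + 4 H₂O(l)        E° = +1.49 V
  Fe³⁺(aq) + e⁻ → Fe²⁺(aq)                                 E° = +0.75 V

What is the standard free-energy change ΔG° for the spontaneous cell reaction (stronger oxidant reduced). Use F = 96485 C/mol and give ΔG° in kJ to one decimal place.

MnO₄⁻/Mn²⁺ (E° = +1.49 V) is the cathode; Fe³⁺/Fe²⁺ (E° = +0.75 V) is the anode, so E°cell = +0.74 V.
Balancing electrons gives n = 5 (lcm of 5 and 1).
ΔG° = −nFE° = −(5)(96485)(+0.74) = -356,994 J = -357.0 kJ.

-357.0 kJ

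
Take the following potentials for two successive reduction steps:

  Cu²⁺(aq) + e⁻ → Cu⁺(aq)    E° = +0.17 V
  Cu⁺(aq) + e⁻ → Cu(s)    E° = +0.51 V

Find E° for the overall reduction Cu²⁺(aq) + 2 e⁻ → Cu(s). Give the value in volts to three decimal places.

+0.340 V

Since ΔG° = −nFE° is additive over sequential reductions, n₃E°₃ = n₁E°₁ + n₂E°₂.
E°₃ = (1×+0.17 + 1×+0.51) / 2 = (+0.680) / 2 = +0.340 V.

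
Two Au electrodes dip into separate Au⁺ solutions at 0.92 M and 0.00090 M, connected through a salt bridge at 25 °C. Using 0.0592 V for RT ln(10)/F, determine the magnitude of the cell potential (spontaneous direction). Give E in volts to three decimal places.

For a concentration cell E°cell = 0. The 0.92 M side is the cathode (reduction is favoured where [Au⁺] is higher).
With n = 1, E = −(0.0592/1) log([Au⁺]ₐₙ/[Au⁺]꜀ₐₜ) = −(0.0592/1) log(0.0009/0.92) = −(0.0592/1)(-3.010) = +0.178 V.

+0.178 V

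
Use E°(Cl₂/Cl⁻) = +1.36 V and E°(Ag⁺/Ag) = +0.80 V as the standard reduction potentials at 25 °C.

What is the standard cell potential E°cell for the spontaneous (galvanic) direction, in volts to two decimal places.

+0.56 V

The Cl₂/Cl⁻ couple has the higher reduction potential, so it is the cathode; Ag⁺/Ag is oxidised at the anode.
E°cell = E°(cathode) − E°(anode) = (+1.36) − (+0.80) = +0.56 V.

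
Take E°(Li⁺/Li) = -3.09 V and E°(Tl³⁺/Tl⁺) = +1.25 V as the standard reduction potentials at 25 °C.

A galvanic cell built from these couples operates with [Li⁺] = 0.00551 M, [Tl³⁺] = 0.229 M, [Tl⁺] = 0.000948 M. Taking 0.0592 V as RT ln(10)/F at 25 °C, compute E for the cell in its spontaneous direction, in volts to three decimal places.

+4.544 V

Tl³⁺/Tl⁺ is the cathode (higher E°), Li⁺/Li the anode: E°cell = +1.25 − (-3.09) = +4.34 V, n = 2.
Overall: Tl³⁺(aq) + 2 Li(s) → Tl⁺(aq) + 2 Li⁺(aq)
Q = [Tl⁺]·[Li⁺]^2 / ([Tl³⁺]); log Q = -6.901.
E = E° − (0.0592/n) log Q = +4.34 − (0.0592/2)(-6.901) = +4.544 V.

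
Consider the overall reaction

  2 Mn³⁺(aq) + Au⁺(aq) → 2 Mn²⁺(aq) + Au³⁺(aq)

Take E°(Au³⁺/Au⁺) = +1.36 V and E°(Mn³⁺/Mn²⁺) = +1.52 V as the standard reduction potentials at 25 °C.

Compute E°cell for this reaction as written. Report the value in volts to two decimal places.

+0.16 V

The Mn³⁺/Mn²⁺ couple has the higher reduction potential, so it is the cathode; Au³⁺/Au⁺ is oxidised at the anode.
E°cell = E°(cathode) − E°(anode) = (+1.52) − (+1.36) = +0.16 V.
Since E°cell > 0, the reaction is spontaneous under standard conditions.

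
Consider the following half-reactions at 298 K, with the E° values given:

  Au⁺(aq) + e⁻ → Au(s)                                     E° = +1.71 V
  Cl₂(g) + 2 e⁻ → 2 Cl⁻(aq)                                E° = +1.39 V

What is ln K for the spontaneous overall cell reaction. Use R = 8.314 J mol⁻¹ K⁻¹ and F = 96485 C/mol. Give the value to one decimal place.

24.9

Cathode: Au⁺/Au; anode: Cl₂/Cl⁻. E°cell = (+1.71) − (+1.39) = +0.32 V, with n = 2.
ΔG° = −nFE° = −RT ln K, so ln K = nFE°/(RT) = (2)(96485)(+0.32) / ((8.314)(298)) = 24.924.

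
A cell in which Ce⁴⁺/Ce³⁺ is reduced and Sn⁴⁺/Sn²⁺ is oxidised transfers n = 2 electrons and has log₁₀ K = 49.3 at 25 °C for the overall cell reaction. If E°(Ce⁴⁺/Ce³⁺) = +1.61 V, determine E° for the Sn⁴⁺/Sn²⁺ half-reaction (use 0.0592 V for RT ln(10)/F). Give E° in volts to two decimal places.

+0.15 V

E°cell = (0.0592/n)·log K = (0.0592/2)(49.3) = +1.459 V.
Since Ce⁴⁺/Ce³⁺ is the cathode and Sn⁴⁺/Sn²⁺ the anode, E°cell = E°(Ce⁴⁺/Ce³⁺) − E°(Sn⁴⁺/Sn²⁺).
So E°(Sn⁴⁺/Sn²⁺) = E°(Ce⁴⁺/Ce³⁺) − E°cell = (+1.61) − (+1.459) = +0.15 V.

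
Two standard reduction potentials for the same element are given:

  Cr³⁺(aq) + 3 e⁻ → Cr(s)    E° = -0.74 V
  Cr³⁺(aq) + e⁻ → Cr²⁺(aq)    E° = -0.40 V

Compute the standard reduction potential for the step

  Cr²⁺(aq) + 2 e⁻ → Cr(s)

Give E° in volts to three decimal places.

Sequential free energies add, so n₃E°₃ = n₁E°₁ + n₂E°₂.
With n₃ = 3, and the known step contributing 1×(-0.40) V, the unknown satisfies 2·E° = 3×(-0.74) − 1×(-0.40) = -1.820.
E° = -1.820 / 2 = -0.910 V.

-0.910 V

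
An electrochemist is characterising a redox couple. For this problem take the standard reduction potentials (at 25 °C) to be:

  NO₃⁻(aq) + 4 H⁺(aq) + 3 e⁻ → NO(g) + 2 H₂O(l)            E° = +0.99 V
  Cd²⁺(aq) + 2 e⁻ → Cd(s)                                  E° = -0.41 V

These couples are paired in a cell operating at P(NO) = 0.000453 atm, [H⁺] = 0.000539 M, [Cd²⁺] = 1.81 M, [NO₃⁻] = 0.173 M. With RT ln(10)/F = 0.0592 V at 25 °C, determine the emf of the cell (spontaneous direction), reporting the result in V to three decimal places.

NO₃⁻/NO is the cathode (higher E°), Cd²⁺/Cd the anode: E°cell = +0.99 − (-0.41) = +1.40 V, n = 6.
Overall: 2 NO₃⁻(aq) + 8 H⁺(aq) + 3 Cd(s) → 2 NO(g) + 4 H₂O(l) + 3 Cd²⁺(aq)
Q = P(NO)^2·[Cd²⁺]^3 / ([NO₃⁻]^2·[H⁺]^8); log Q = 21.756.
E = E° − (0.0592/n) log Q = +1.40 − (0.0592/6)(21.756) = +1.185 V.

+1.185 V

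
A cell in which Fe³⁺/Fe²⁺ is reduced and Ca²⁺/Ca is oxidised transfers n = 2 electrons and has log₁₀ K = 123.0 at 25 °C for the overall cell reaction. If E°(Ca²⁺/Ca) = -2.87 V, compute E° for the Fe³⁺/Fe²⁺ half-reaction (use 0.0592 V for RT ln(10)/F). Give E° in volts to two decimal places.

+0.77 V

E°cell = (0.0592/n)·log K = (0.0592/2)(123.0) = +3.641 V.
Since Fe³⁺/Fe²⁺ is the cathode and Ca²⁺/Ca the anode, E°cell = E°(Fe³⁺/Fe²⁺) − E°(Ca²⁺/Ca).
So E°(Fe³⁺/Fe²⁺) = E°cell + E°(Ca²⁺/Ca) = +3.641 + (-2.87) = +0.77 V.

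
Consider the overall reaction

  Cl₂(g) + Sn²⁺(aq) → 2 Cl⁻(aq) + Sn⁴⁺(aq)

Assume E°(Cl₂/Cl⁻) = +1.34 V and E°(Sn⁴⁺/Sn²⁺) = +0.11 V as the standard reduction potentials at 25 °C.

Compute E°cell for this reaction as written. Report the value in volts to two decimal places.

+1.23 V

The Cl₂/Cl⁻ couple has the higher reduction potential, so it is the cathode; Sn⁴⁺/Sn²⁺ is oxidised at the anode.
E°cell = E°(cathode) − E°(anode) = (+1.34) − (+0.11) = +1.23 V.
Since E°cell > 0, the reaction is spontaneous under standard conditions.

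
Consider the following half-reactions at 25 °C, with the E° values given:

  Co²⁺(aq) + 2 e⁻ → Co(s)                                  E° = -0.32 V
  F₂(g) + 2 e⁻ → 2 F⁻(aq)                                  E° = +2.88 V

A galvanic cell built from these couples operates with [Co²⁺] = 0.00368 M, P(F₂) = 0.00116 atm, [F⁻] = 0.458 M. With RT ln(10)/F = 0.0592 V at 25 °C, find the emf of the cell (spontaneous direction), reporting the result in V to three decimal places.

F₂/F⁻ is the cathode (higher E°), Co²⁺/Co the anode: E°cell = +2.88 − (-0.32) = +3.20 V, n = 2.
Overall: F₂(g) + Co(s) → 2 F⁻(aq) + Co²⁺(aq)
Q = [F⁻]^2·[Co²⁺] / (P(F₂)); log Q = -0.177.
E = E° − (0.0592/n) log Q = +3.20 − (0.0592/2)(-0.177) = +3.205 V.

+3.205 V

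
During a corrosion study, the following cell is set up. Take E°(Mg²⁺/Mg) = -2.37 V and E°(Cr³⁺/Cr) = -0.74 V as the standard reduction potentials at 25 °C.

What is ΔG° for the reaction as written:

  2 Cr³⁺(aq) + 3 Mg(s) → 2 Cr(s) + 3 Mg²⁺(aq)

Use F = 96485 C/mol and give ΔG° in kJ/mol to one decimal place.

As written, Cr³⁺/Cr is reduced (cathode) and Mg²⁺/Mg is oxidised (anode), so E°cell = (-0.74) − (-2.37) = +1.63 V.
Balancing electrons gives n = 6.
ΔG° = −nFE° = −(6)(96485)(+1.63) = -943,623 J = -943.6 kJ/mol.

-943.6 kJ/mol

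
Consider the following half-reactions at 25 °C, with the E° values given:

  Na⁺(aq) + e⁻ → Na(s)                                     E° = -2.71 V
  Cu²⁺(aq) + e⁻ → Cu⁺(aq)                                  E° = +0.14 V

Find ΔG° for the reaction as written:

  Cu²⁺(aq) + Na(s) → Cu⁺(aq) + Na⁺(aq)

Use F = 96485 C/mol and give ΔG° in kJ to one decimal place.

-275.0 kJ

As written, Cu²⁺/Cu⁺ is reduced (cathode) and Na⁺/Na is oxidised (anode), so E°cell = (+0.14) − (-2.71) = +2.85 V.
Balancing electrons gives n = 1.
ΔG° = −nFE° = −(1)(96485)(+2.85) = -274,982 J = -275.0 kJ.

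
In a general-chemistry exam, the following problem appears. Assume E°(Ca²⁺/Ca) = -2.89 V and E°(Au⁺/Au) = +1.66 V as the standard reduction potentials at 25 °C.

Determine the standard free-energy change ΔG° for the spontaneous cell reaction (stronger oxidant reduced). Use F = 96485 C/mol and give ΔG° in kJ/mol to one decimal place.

-878.0 kJ/mol

Au⁺/Au (E° = +1.66 V) is the cathode; Ca²⁺/Ca (E° = -2.89 V) is the anode, so E°cell = +4.55 V.
Balancing electrons gives n = 2 (lcm of 1 and 2).
ΔG° = −nFE° = −(2)(96485)(+4.55) = -878,014 J = -878.0 kJ/mol.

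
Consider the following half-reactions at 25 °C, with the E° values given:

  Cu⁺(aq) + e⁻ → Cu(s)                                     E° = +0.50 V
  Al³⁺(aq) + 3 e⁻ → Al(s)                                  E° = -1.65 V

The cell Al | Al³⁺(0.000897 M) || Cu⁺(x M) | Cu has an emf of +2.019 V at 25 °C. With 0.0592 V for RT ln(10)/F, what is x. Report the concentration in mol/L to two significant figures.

Cu⁺/Cu is the cathode, Al³⁺/Al the anode: E°cell = +2.15 V, n = 3.
Overall reaction: 3 Cu⁺(aq) + Al(s) → 3 Cu(s) + Al³⁺(aq); Q = [Al³⁺]^1/[Cu⁺]^3.
From E = E° − (0.0592/n) log Q: log Q = (E° − E)·n/0.0592 = (+2.15 − (+2.019))·3/0.0592 = 6.6385.
So 3·log[Cu⁺] = 1·log(0.000897) − log Q = -3.0472 − (6.6385) = -9.6857; log[Cu⁺] = -9.6857 / 3 = -3.2286; [Cu⁺] = 10^(-3.2286) ≈ 0.00059 M.

0.00059 M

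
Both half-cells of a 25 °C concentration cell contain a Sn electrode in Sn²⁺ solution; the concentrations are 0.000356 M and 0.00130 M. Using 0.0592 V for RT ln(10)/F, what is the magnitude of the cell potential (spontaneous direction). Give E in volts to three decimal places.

For a concentration cell E°cell = 0. The 0.00130 M side is the cathode (reduction is favoured where [Sn²⁺] is higher).
With n = 2, E = −(0.0592/2) log([Sn²⁺]ₐₙ/[Sn²⁺]꜀ₐₜ) = −(0.0592/2) log(0.000356/0.0013) = −(0.0592/2)(-0.562) = +0.017 V.

+0.017 V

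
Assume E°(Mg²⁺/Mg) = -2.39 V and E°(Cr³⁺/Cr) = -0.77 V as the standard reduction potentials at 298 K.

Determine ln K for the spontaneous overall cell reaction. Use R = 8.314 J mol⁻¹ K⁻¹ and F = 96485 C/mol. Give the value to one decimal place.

Cathode: Cr³⁺/Cr; anode: Mg²⁺/Mg. E°cell = (-0.77) − (-2.39) = +1.62 V, with n = 6.
ΔG° = −nFE° = −RT ln K, so ln K = nFE°/(RT) = (6)(96485)(+1.62) / ((8.314)(298)) = 378.530.

378.5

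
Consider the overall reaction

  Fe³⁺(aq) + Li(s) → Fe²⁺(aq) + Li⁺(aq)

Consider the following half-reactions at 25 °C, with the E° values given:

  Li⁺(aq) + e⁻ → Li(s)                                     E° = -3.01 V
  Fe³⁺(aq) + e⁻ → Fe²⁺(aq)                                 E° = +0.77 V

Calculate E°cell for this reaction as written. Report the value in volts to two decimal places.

The Fe³⁺/Fe²⁺ couple has the higher reduction potential, so it is the cathode; Li⁺/Li is oxidised at the anode.
E°cell = E°(cathode) − E°(anode) = (+0.77) − (-3.01) = +3.78 V.

+3.78 V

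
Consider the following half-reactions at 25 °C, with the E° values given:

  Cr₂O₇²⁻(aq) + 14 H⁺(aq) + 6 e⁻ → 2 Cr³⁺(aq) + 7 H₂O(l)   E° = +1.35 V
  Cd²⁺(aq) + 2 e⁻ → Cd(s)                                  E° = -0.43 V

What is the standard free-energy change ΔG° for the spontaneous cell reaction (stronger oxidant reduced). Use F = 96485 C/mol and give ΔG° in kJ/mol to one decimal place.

-1030.5 kJ/mol

Cr₂O₇²⁻/Cr³⁺ (E° = +1.35 V) is the cathode; Cd²⁺/Cd (E° = -0.43 V) is the anode, so E°cell = +1.78 V.
Balancing electrons gives n = 6 (lcm of 6 and 2).
ΔG° = −nFE° = −(6)(96485)(+1.78) = -1,030,460 J = -1030.5 kJ/mol.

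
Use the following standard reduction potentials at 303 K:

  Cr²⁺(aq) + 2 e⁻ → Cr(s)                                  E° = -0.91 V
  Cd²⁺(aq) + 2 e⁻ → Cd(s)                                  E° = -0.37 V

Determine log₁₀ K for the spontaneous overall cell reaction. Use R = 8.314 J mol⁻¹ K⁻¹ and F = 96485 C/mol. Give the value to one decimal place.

18.0

Cathode: Cd²⁺/Cd; anode: Cr²⁺/Cr. E°cell = (-0.37) − (-0.91) = +0.54 V, with n = 2.
ΔG° = −nFE° = −RT ln K, so ln K = nFE°/(RT) = (2)(96485)(+0.54) / ((8.314)(303)) = 41.365.
log₁₀ K = 41.365 / ln 10 = 18.0.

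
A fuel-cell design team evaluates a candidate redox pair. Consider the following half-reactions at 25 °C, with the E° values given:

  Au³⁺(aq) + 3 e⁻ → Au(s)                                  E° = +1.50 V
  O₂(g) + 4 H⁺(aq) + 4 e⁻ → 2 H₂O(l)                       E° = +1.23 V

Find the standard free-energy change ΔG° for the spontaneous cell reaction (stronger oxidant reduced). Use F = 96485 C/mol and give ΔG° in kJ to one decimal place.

-312.6 kJ

Au³⁺/Au (E° = +1.50 V) is the cathode; O₂/H₂O (E° = +1.23 V) is the anode, so E°cell = +0.27 V.
Balancing electrons gives n = 12 (lcm of 3 and 4).
ΔG° = −nFE° = −(12)(96485)(+0.27) = -312,611 J = -312.6 kJ.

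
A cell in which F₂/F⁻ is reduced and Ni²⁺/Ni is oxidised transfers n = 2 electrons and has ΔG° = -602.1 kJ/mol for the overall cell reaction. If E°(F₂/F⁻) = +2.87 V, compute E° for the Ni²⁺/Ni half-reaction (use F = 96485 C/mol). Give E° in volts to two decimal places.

-0.25 V

E°cell = −ΔG°/(nF) = −(-602.1×10³)/((2)(96485)) = +3.120 V.
Since F₂/F⁻ is the cathode and Ni²⁺/Ni the anode, E°cell = E°(F₂/F⁻) − E°(Ni²⁺/Ni).
So E°(Ni²⁺/Ni) = E°(F₂/F⁻) − E°cell = (+2.87) − (+3.120) = -0.25 V.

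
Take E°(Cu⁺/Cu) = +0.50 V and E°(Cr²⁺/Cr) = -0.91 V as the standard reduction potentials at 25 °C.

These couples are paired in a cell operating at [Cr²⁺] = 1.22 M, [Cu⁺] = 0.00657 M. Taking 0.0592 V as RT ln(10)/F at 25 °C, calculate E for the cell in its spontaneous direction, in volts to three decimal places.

Cu⁺/Cu is the cathode (higher E°), Cr²⁺/Cr the anode: E°cell = +0.50 − (-0.91) = +1.41 V, n = 2.
Overall: 2 Cu⁺(aq) + Cr(s) → 2 Cu(s) + Cr²⁺(aq)
Q = [Cr²⁺] / ([Cu⁺]^2); log Q = 4.451.
E = E° − (0.0592/n) log Q = +1.41 − (0.0592/2)(4.451) = +1.278 V.

+1.278 V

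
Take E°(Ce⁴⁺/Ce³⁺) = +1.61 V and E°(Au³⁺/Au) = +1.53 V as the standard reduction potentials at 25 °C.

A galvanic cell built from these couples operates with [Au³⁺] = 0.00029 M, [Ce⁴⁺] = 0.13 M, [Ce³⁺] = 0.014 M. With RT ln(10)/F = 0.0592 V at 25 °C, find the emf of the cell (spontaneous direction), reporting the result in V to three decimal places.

Ce⁴⁺/Ce³⁺ is the cathode (higher E°), Au³⁺/Au the anode: E°cell = +1.61 − (+1.53) = +0.08 V, n = 3.
Overall: 3 Ce⁴⁺(aq) + Au(s) → 3 Ce³⁺(aq) + Au³⁺(aq)
Q = [Ce³⁺]^3·[Au³⁺] / ([Ce⁴⁺]^3); log Q = -6.441.
E = E° − (0.0592/n) log Q = +0.08 − (0.0592/3)(-6.441) = +0.207 V.

+0.207 V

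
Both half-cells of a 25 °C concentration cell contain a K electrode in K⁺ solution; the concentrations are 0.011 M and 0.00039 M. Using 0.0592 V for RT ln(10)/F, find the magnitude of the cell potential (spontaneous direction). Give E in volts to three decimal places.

+0.086 V

For a concentration cell E°cell = 0. The 0.011 M side is the cathode (reduction is favoured where [K⁺] is higher).
With n = 1, E = −(0.0592/1) log([K⁺]ₐₙ/[K⁺]꜀ₐₜ) = −(0.0592/1) log(0.00039/0.011) = −(0.0592/1)(-1.450) = +0.086 V.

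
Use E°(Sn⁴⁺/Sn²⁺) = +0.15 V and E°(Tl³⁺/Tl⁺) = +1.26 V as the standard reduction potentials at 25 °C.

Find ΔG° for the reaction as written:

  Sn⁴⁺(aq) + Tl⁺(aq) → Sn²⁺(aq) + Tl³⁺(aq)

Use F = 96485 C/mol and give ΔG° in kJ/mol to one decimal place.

+214.2 kJ/mol

As written, Sn⁴⁺/Sn²⁺ is reduced (cathode) and Tl³⁺/Tl⁺ is oxidised (anode), so E°cell = (+0.15) − (+1.26) = -1.11 V.
Balancing electrons gives n = 2.
ΔG° = −nFE° = −(2)(96485)(-1.11) = 214,197 J = +214.2 kJ/mol.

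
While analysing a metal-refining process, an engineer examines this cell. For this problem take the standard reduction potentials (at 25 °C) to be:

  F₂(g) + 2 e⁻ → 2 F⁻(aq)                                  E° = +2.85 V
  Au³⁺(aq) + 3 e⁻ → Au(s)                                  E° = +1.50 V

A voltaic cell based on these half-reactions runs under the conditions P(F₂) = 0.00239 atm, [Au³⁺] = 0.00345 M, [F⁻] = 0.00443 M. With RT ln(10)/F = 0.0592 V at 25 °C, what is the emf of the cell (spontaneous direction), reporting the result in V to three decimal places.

+1.460 V

F₂/F⁻ is the cathode (higher E°), Au³⁺/Au the anode: E°cell = +2.85 − (+1.50) = +1.35 V, n = 6.
Overall: 3 F₂(g) + 2 Au(s) → 6 F⁻(aq) + 2 Au³⁺(aq)
Q = [F⁻]^6·[Au³⁺]^2 / (P(F₂)^3); log Q = -11.181.
E = E° − (0.0592/n) log Q = +1.35 − (0.0592/6)(-11.181) = +1.460 V.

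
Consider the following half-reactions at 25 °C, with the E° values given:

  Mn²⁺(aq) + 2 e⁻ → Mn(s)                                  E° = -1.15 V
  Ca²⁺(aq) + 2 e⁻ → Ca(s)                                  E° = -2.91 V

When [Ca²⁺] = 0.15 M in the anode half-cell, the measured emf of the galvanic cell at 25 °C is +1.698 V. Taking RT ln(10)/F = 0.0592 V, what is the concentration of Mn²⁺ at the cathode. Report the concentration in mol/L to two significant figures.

Mn²⁺/Mn is the cathode, Ca²⁺/Ca the anode: E°cell = +1.76 V, n = 2.
Overall reaction: Mn²⁺(aq) + Ca(s) → Mn(s) + Ca²⁺(aq); Q = [Ca²⁺]^1/[Mn²⁺]^1.
From E = E° − (0.0592/n) log Q: log Q = (E° − E)·n/0.0592 = (+1.76 − (+1.698))·2/0.0592 = 2.0946.
So 1·log[Mn²⁺] = 1·log(0.15) − log Q = -0.8239 − (2.0946) = -2.9185; [Mn²⁺] = 10^(-2.9185) ≈ 0.0012 M.

0.0012 M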